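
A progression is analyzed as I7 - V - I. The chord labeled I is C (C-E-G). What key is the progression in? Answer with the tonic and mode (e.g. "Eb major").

C major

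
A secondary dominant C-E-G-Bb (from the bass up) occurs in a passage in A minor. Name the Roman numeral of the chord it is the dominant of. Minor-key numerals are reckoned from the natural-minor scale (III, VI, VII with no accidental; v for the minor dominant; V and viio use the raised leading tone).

VI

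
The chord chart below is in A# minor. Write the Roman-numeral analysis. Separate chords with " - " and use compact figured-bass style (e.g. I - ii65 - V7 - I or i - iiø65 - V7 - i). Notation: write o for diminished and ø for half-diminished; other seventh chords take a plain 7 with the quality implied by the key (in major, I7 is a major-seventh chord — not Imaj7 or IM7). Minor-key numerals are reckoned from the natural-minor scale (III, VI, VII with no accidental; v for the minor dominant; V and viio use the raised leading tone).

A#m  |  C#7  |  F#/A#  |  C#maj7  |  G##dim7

A#m: minor triad on A# = scale degree 1 → i.
C#7: chromatic; C# is V of VI, so V7/VI.
F#/A#: root F# is the submediant; major triad there is VI6.
C#maj7 has root C#, degree 3 in A# minor, so III7.
G##dim7 has root G##, degree 7 in A# minor, so viio7.

i - V7/VI - VI6 - III7 - viio7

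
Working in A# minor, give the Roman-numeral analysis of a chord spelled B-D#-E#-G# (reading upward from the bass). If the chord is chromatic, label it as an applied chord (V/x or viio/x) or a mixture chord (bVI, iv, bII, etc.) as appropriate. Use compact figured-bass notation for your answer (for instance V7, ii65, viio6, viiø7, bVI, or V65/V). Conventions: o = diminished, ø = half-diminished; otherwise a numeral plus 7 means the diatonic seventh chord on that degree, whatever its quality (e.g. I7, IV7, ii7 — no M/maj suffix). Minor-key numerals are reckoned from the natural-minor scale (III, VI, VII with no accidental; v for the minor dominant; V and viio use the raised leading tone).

Stacked in thirds the chord is E#-G#-B-D#: a half-diminished seventh chord on E#.
E# sits a half step below F# (VI in A# minor); a diminished chord there is the applied leading-tone chord of VI.
With B in the bass the chord is in second inversion, so the figured bass is 43.

viiø43/VI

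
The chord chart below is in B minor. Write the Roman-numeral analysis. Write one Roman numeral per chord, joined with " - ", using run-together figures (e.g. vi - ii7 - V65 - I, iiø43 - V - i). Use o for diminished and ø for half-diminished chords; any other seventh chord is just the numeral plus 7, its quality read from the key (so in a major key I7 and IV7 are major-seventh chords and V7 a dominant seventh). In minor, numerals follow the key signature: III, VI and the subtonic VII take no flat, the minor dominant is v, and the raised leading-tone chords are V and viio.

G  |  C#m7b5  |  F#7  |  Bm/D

G has root G, degree 6 in B minor, so VI.
C#m7b5: half-diminished seventh chord on C# = scale degree 2 → iiø7.
F#7 has root F#, degree 5 in B minor, so V7.
Bm/D has root B, degree 1 in B minor, so i6.

VI - iiø7 - V7 - i6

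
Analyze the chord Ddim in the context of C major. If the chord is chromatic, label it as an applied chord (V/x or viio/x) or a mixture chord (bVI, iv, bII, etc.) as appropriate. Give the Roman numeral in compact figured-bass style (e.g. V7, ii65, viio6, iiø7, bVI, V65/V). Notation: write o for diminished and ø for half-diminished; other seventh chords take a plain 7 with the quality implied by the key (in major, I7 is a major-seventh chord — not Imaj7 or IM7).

The pitches D-F-Ab form a diminished triad rooted on D.
D is the second degree of C major. This is the diminished supertonic triad, borrowed from the parallel minor.

iio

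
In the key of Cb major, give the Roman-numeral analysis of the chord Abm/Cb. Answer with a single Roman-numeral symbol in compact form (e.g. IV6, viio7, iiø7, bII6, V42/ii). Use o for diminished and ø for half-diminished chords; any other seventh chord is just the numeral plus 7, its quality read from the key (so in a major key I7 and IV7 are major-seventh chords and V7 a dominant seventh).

Stacked in thirds the chord is Ab-Cb-Eb: a minor triad on Ab.
Ab is scale degree 6 in Cb major, and a minor triad on that degree is written vi.
With Cb in the bass the chord is in first inversion, so the figured bass is 6.

vi6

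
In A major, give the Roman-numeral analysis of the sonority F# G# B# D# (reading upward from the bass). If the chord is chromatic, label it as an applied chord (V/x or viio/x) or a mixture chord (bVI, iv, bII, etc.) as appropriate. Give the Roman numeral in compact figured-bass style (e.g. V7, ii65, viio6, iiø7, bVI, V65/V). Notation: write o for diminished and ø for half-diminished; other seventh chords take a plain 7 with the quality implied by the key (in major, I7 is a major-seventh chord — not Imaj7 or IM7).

V42/iii

Stacked in thirds the chord is G#-B#-D#-F#: a dominant seventh chord on G#.
G# is not a diatonic chord root with this quality in A major, but it lies a perfect fifth above C# (iii), so the chord functions as an applied dominant of iii.
With F# in the bass the chord is in third inversion, so the figured bass is 42.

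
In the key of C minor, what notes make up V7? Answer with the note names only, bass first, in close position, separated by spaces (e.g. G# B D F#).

In C minor, the fifth degree is G. The dominant is major (leading tone raised), so V is a dominant seventh chord.
That chord is spelled G-B-D-F.

G B D F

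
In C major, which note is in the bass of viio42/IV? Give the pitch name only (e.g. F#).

The applied chord viio42/IV is rooted on E: E-G-Bb-Db.
The figure 42 means third inversion — the seventh is in the bass.

Db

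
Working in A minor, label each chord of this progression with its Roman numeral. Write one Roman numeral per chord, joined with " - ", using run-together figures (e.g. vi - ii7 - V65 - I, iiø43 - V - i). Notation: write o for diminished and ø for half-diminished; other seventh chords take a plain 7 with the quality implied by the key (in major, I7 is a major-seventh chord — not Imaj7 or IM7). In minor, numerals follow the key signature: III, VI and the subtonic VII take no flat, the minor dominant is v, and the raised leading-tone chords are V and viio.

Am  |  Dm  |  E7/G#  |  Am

i - iv - V65 - i

Am: root A is the tonic; minor triad there is i.
Dm: root D is the subdominant; minor triad there is iv.
E7/G#: root E is the dominant; dominant seventh chord there is V65.
Am: minor triad on A = scale degree 1 → i.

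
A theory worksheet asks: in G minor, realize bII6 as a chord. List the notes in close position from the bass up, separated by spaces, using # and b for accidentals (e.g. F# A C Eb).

C Eb Ab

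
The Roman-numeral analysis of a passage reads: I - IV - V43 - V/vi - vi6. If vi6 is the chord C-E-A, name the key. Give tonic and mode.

C major

vi6 is given as C-E-A — a minor triad with root A.
If A is scale degree 6 and the mode makes that degree carry a minor triad, the tonic is C and the mode is major.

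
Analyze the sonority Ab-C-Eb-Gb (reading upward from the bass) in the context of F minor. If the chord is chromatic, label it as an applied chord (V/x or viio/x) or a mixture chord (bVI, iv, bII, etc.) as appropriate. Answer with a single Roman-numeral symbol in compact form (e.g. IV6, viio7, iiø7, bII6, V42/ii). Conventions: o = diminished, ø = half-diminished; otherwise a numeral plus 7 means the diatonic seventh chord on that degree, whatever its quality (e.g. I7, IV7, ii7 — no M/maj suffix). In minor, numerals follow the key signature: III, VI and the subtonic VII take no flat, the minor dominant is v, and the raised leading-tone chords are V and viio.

Stacked in thirds the chord is Ab-C-Eb-Gb: a dominant seventh chord on Ab.
Ab is not a diatonic chord root with this quality in F minor, but it lies a perfect fifth above Db (VI), so the chord functions as an applied dominant of VI.

V7/VI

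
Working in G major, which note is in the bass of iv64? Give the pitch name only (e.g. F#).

G

iv in G major has root C; the chord is C-Eb-G.
The figure 64 means second inversion — the fifth is in the bass.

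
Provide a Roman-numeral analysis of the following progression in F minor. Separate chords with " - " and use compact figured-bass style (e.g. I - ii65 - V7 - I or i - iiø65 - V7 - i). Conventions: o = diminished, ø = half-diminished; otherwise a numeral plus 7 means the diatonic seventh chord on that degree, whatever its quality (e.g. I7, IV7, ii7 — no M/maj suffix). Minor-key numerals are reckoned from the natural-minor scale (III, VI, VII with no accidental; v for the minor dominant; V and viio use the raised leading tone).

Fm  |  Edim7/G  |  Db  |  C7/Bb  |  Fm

Fm: minor triad on F = scale degree 1 → i.
Edim7/G: fully diminished seventh chord on E = scale degree 7 → viio65.
Db has root Db, degree 6 in F minor, so VI.
C7/Bb: dominant seventh chord on C = scale degree 5 → V42.
Fm: minor triad on F = scale degree 1 → i.

i - viio65 - VI - V42 - i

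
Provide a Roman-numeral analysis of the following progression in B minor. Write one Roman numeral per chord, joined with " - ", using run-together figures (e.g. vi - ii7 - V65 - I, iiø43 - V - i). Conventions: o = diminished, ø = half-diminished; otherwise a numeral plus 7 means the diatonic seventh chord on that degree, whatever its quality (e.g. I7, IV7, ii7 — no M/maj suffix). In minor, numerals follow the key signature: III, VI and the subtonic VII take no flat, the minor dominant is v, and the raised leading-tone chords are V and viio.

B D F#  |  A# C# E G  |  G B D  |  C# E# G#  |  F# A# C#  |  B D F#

i - viio7 - VI - V/V - V - i

B-D-F#: minor triad on B = scale degree 1 → i.
A#-C#-E-G has root A#, degree 7 in B minor, so viio7.
G-B-D has root G, degree 6 in B minor, so VI.
C#-E#-G#: a major triad on C#, the applied dominant of V → V/V.
F#-A#-C# has root F#, degree 5 in B minor, so V.
B-D-F#: root B is the tonic; minor triad there is i.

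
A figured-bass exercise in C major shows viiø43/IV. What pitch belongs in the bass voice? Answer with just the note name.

The applied chord viiø43/IV is rooted on E: E-G-Bb-D.
The figure 43 means second inversion — the fifth is in the bass.

Bb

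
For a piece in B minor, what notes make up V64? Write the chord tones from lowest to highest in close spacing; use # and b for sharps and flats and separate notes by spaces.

In B minor, scale degree 5 is F#. The dominant is major (leading tone raised), so V is a major triad.
Stacking thirds from F# gives F#-A#-C#.
The figured bass 64 indicates second inversion, placing the fifth (C#) in the bass: C#-F#-A#.

C# F# A#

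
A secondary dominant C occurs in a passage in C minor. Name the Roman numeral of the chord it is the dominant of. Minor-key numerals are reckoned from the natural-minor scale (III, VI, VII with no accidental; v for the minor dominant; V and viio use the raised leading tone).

The chord is a major triad on C.
A dominant resolves down a perfect fifth: C → F. In C minor, F is scale degree 4, i.e. iv.

iv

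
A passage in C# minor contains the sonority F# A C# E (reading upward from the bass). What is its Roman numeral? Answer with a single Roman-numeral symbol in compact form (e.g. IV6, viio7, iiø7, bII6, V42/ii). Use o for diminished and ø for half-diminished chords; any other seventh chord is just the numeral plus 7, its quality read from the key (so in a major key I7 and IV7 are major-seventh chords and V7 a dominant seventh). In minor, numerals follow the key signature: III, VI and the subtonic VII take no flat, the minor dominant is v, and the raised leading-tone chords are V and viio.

iv7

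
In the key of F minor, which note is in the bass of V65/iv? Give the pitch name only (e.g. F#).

A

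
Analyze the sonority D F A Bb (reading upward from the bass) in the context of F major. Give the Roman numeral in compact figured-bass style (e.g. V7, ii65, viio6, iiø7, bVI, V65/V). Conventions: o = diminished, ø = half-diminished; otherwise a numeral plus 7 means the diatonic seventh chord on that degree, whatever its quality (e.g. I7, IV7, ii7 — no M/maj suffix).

IV65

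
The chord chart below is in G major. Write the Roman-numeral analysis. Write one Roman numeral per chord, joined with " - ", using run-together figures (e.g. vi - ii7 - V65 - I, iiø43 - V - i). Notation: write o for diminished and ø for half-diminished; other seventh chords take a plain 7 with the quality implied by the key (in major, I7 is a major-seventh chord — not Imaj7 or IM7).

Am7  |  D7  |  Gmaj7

ii7 - V7 - I7

Am7: root A is the supertonic; minor seventh chord there is ii7.
D7: dominant seventh chord on D = scale degree 5 → V7.
Gmaj7: major seventh chord on G = scale degree 1 → I7.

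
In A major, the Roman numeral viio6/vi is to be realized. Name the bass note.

The applied chord viio6/vi is rooted on E#: E#-G#-B.
The figure 6 means first inversion — the third is in the bass.

G#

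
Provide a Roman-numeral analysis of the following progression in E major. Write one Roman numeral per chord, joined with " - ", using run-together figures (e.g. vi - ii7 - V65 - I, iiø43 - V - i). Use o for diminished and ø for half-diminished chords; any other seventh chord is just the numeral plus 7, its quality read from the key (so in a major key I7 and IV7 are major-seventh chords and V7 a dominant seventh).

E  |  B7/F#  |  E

E has root E, degree 1 in E major, so I.
B7/F# has root B, degree 5 in E major, so V43.
E has root E, degree 1 in E major, so I.

I - V43 - I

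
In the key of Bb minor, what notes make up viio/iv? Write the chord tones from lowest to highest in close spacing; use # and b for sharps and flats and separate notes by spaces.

The slash marks an applied leading-tone chord: viio of iv. In Bb minor, iv is Eb, so the leading tone to it is D, a half step below.
Building a diminished triad on D gives D-F-Ab.

D F Ab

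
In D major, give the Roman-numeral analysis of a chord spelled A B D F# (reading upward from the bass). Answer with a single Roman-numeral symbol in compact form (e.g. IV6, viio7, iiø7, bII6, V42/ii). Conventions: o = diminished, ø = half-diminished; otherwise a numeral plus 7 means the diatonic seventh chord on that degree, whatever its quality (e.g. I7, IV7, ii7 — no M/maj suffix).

vi42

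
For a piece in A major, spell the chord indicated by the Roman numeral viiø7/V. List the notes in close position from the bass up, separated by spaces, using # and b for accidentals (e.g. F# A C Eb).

D# F# A C#

viiø7/V is a secondary leading-tone chord. The target V is E in A major; the applied chord is rooted a semitone below, on D#.
Building a half-diminished seventh chord on D# gives D#-F#-A-C#.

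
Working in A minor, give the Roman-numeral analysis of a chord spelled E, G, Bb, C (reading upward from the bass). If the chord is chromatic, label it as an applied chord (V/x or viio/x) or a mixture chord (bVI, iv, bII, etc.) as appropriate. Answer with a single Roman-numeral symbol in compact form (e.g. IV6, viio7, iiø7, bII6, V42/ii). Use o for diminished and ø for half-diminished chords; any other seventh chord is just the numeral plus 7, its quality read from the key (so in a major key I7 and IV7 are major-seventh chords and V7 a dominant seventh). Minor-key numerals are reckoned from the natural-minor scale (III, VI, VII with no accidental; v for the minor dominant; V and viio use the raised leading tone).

Stacked in thirds the chord is C-E-G-Bb: a dominant seventh chord on C.
C is not a diatonic chord root with this quality in A minor, but it lies a perfect fifth above F (VI), so the chord functions as an applied dominant of VI.
With E in the bass the chord is in first inversion, so the figured bass is 65.

V65/VI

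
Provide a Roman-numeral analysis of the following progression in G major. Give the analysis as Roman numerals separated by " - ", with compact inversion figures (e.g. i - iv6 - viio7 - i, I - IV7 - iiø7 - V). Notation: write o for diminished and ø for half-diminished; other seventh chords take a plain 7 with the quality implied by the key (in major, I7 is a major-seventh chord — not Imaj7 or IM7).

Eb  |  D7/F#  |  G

Eb: major triad on Eb — chromatic; bVI (borrowed from the parallel minor).
D7/F# has root D, degree 5 in G major, so V65.
G: root G is the tonic; major triad there is I.

bVI - V65 - I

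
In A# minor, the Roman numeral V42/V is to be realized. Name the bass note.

A#

The applied chord V42/V is rooted on B#: B#-D##-F##-A#.
The figure 42 means third inversion — the seventh is in the bass.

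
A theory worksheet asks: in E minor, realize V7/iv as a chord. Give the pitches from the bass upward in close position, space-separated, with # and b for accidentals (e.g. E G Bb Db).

The slash means an applied dominant: we want the dominant of iv. In E minor, iv is A minor, and its dominant is built on E.
Building a dominant seventh chord on E gives E-G#-B-D.

E G# B D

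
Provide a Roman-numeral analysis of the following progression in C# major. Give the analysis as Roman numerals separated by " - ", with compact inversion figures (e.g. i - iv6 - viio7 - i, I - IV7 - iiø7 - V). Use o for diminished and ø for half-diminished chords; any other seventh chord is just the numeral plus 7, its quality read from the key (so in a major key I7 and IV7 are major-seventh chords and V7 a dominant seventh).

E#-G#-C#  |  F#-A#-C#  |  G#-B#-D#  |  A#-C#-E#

E#-G#-C#: root C# is the tonic; major triad there is I6.
F#-A#-C#: root F# is the subdominant; major triad there is IV.
G#-B#-D#: root G# is the dominant; major triad there is V.
A#-C#-E#: minor triad on A# = scale degree 6 → vi.

I6 - IV - V - vi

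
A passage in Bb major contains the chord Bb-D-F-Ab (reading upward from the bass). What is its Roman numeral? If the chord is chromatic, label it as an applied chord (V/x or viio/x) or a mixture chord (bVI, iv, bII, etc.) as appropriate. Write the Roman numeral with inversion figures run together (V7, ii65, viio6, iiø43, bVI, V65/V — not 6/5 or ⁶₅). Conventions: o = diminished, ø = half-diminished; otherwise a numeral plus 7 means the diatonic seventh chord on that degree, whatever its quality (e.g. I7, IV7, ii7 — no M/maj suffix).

V7/IV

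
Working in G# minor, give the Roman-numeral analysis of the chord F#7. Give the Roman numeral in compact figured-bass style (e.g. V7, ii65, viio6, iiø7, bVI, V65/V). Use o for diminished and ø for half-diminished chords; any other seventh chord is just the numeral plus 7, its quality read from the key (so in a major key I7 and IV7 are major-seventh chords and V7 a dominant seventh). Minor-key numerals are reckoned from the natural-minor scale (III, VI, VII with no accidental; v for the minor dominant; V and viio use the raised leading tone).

VII7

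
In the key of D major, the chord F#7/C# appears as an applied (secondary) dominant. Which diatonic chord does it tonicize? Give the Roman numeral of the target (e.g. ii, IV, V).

vi

The chord is a dominant seventh chord on F#.
A dominant resolves down a perfect fifth: F# → B. In D major, B is scale degree 6, i.e. vi.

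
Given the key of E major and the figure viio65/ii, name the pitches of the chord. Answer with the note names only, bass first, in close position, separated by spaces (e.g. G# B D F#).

G# B D E#

The slash marks an applied leading-tone chord: viio of ii. In E major, ii is F#, so the leading tone to it is E#, a half step below.
Building a fully diminished seventh chord on E# gives E#-G#-B-D.
The figured bass 65 indicates first inversion, placing the third (G#) in the bass: G#-B-D-E#.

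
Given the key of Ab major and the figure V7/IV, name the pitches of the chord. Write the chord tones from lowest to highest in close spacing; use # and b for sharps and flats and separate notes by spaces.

Ab C Eb Gb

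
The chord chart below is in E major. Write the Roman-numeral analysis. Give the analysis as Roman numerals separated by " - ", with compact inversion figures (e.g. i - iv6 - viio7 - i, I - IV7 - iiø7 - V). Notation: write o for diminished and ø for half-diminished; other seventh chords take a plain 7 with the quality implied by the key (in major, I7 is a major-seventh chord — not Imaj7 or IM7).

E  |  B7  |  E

E: major triad on E = scale degree 1 → I.
B7: dominant seventh chord on B = scale degree 5 → V7.
E: major triad on E = scale degree 1 → I.

I - V7 - I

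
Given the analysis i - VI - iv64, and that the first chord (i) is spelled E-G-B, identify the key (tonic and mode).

E minor

The anchor chord is a minor triad on E, labeled i.
If E is scale degree 1 and the mode makes that degree carry a minor triad, the tonic is E and the mode is minor.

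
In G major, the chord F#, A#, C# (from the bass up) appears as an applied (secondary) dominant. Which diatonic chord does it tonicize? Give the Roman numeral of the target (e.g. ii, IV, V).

iii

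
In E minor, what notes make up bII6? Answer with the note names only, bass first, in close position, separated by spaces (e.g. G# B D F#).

A C F

bII6 is the Neapolitan sixth — a major triad on the lowered second degree, here in its customary first inversion. In E minor that root is F.
So the chord is F-A-C.
With the 6 figure the chord is in first inversion; from the bass A upward in close position it reads A-C-F.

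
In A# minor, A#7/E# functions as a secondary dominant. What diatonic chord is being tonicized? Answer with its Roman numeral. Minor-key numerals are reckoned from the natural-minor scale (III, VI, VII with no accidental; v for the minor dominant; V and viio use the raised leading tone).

iv

The chord is a dominant seventh chord on A#.
A dominant resolves down a perfect fifth: A# → D#. In A# minor, D# is scale degree 4, i.e. iv.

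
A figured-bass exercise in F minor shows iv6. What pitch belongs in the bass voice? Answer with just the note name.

iv in F minor has root Bb; the chord is Bb-Db-F.
The figure 6 means first inversion — the third is in the bass.

Db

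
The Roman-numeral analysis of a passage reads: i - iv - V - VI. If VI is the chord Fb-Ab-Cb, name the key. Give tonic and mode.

Ab minor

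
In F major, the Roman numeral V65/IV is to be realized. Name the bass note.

The applied chord V65/IV is rooted on F: F-A-C-Eb.
The figure 65 means first inversion — the third is in the bass.

A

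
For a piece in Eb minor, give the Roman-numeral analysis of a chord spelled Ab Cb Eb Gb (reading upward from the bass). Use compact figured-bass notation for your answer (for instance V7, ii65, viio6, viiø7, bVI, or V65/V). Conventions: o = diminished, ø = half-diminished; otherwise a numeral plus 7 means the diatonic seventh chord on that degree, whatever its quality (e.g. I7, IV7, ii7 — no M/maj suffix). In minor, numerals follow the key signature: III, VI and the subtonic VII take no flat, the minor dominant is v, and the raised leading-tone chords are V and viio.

iv7

The pitches Ab-Cb-Eb-Gb form a minor seventh chord rooted on Ab.
In Eb minor, Ab is the subdominant; the diatonic minor seventh chord there is iv7.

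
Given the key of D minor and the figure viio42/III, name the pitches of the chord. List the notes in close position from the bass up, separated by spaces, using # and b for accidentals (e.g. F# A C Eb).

Db E G Bb

The slash marks an applied leading-tone chord: viio of III. In D minor, III is F, so the leading tone to it is E, a half step below.
Building a fully diminished seventh chord on E gives E-G-Bb-Db.
The figured bass 42 indicates third inversion, placing the seventh (Db) in the bass: Db-E-G-Bb.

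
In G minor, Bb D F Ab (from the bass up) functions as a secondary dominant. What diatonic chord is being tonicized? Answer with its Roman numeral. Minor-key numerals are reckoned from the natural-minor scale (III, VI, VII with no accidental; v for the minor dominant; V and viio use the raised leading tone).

VI

The chord is a dominant seventh chord on Bb.
A dominant resolves down a perfect fifth: Bb → Eb. In G minor, Eb is scale degree 6, i.e. VI.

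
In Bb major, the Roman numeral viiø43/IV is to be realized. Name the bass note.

The applied chord viiø43/IV is rooted on D: D-F-Ab-C.
The figure 43 means second inversion — the fifth is in the bass.

Ab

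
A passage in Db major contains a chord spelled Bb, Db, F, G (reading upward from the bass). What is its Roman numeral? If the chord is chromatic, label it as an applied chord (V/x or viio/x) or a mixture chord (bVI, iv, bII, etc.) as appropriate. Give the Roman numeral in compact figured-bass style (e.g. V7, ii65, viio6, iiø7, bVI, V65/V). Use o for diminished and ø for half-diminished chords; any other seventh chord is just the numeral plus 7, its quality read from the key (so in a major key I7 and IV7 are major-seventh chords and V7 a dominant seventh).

Stacked in thirds the chord is G-Bb-Db-F: a half-diminished seventh chord on G.
G sits a half step below Ab (V in Db major); a diminished chord there is the applied leading-tone chord of V.
With Bb in the bass the chord is in first inversion, so the figured bass is 65.

viiø65/V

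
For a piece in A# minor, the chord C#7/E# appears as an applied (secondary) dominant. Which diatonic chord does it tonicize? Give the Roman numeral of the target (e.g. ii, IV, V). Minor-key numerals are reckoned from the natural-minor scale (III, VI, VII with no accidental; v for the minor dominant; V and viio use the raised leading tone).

VI

The chord is a dominant seventh chord on C#.
A dominant resolves down a perfect fifth: C# → F#. In A# minor, F# is scale degree 6, i.e. VI.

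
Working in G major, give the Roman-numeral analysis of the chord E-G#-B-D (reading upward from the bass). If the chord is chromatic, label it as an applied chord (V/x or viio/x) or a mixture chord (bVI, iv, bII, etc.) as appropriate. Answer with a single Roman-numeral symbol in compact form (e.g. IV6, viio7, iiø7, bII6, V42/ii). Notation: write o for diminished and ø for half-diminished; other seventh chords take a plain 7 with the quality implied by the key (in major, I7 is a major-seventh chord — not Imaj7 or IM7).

The pitches E-G#-B-D form a dominant seventh chord rooted on E.
E is not a diatonic chord root with this quality in G major, but it lies a perfect fifth above A (ii), so the chord functions as an applied dominant of ii.

V7/ii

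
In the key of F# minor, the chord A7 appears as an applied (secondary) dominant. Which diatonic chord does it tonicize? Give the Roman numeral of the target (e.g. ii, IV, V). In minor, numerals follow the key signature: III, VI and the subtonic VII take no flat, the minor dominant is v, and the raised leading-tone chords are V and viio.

The chord is a dominant seventh chord on A.
A dominant resolves down a perfect fifth: A → D. In F# minor, D is scale degree 6, i.e. VI.

VI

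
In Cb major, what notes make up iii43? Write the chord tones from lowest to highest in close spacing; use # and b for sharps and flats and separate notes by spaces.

In Cb major, the third degree is Eb, and the diatonic chord built there is a minor seventh chord.
Stacking thirds from Eb gives Eb-Gb-Bb-Db.
With the 43 figure the chord is in second inversion; from the bass Bb upward in close position it reads Bb-Db-Eb-Gb.

Bb Db Eb Gb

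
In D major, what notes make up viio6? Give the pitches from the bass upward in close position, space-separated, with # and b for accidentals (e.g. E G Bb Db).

E G C#

The numeral's case and figure indicate a diminished triad. In D major its root, the leading tone, is C#.
Stacking thirds from C# gives C#-E-G.
With the 6 figure the chord is in first inversion; from the bass E upward in close position it reads E-G-C#.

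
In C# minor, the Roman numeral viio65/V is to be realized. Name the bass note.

The applied chord viio65/V is rooted on F##: F##-A#-C#-E.
The figure 65 means first inversion — the third is in the bass.

A#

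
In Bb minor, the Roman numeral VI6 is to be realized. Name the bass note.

VI in Bb minor has root Gb; the chord is Gb-Bb-Db.
The figure 6 means first inversion — the third is in the bass.

Bb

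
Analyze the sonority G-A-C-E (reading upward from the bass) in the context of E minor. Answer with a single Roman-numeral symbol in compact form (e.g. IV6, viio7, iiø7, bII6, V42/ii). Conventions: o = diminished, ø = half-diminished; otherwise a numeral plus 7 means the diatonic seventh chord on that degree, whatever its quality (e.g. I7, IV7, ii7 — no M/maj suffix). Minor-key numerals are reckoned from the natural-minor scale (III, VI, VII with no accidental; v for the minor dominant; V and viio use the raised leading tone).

iv42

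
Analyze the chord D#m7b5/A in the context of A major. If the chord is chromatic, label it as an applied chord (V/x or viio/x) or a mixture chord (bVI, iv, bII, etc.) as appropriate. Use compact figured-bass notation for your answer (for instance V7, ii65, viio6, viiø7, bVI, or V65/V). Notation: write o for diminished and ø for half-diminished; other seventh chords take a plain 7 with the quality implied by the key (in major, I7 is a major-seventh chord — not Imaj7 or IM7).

viiø43/V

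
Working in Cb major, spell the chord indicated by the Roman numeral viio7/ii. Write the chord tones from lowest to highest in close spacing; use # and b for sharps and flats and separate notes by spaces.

The slash marks an applied leading-tone chord: viio of ii. In Cb major, ii is Db, so the leading tone to it is C, a half step below.
Building a fully diminished seventh chord on C gives C-Eb-Gb-Bbb.

C Eb Gb Bbb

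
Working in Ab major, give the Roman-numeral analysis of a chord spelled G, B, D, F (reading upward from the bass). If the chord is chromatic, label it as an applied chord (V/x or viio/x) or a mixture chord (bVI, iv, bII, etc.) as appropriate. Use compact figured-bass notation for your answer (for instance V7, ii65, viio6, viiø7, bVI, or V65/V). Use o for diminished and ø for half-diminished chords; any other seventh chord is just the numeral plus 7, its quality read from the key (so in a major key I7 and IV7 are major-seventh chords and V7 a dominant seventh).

V7/iii

Stacked in thirds the chord is G-B-D-F: a dominant seventh chord on G.
G is not a diatonic chord root with this quality in Ab major, but it lies a perfect fifth above C (iii), so the chord functions as an applied dominant of iii.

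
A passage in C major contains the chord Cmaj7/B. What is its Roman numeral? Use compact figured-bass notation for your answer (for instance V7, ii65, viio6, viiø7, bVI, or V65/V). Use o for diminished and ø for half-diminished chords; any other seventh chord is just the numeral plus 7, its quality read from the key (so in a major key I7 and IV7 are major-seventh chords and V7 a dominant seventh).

The pitches C-E-G-B form a major seventh chord rooted on C.
In C major, C is the tonic; the diatonic major seventh chord there is I7.
With B in the bass the chord is in third inversion, so the figured bass is 42.

I42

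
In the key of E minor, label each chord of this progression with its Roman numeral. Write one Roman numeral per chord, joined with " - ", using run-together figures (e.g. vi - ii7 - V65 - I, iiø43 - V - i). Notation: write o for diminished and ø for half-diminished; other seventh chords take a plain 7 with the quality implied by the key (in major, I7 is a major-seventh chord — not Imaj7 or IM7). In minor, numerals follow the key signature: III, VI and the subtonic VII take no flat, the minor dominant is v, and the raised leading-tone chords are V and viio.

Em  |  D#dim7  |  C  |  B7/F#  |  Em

i - viio7 - VI - V43 - i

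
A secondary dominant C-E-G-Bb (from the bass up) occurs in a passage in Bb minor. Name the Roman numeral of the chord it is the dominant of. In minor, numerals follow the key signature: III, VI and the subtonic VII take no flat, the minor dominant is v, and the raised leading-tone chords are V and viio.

The chord is a dominant seventh chord on C.
A dominant resolves down a perfect fifth: C → F. In Bb minor, F is scale degree 5, i.e. V.

V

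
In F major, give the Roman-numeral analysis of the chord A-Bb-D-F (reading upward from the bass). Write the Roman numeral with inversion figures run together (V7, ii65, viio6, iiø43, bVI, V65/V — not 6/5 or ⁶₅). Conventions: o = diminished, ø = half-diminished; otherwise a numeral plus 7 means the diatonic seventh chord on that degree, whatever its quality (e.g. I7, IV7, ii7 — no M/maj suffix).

IV42

Stacked in thirds the chord is Bb-D-F-A: a major seventh chord on Bb.
In F major, Bb is the subdominant; the diatonic major seventh chord there is IV7.
With A in the bass the chord is in third inversion, so the figured bass is 42.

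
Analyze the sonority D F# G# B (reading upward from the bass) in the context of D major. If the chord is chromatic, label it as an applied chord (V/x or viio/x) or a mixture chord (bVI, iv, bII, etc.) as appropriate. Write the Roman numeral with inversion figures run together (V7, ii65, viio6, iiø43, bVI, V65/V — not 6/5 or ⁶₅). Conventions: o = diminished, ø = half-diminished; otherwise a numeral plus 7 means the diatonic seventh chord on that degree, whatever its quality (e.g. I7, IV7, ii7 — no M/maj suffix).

The pitches G#-B-D-F# form a half-diminished seventh chord rooted on G#.
G# sits a half step below A (V in D major); a diminished chord there is the applied leading-tone chord of V.
With D in the bass the chord is in second inversion, so the figured bass is 43.

viiø43/V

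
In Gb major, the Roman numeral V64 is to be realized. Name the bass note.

Ab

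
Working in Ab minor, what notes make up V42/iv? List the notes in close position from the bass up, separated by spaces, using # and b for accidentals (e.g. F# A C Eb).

Gb Ab C Eb

The slash means an applied dominant: we want the dominant of iv. In Ab minor, iv is Db minor, and its dominant is built on Ab.
Building a dominant seventh chord on Ab gives Ab-C-Eb-Gb.
The figured bass 42 indicates third inversion, placing the seventh (Gb) in the bass: Gb-Ab-C-Eb.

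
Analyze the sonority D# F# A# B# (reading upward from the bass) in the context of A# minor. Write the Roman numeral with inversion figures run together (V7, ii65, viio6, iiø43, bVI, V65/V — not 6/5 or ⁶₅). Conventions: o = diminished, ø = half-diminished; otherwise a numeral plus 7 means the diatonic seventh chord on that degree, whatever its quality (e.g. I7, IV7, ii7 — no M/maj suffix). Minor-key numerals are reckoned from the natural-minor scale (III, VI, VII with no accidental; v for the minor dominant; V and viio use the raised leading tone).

iiø65

The pitches B#-D#-F#-A# form a half-diminished seventh chord rooted on B#.
B# is scale degree 2 in A# minor, and a half-diminished seventh chord on that degree is written iiø7.
With D# in the bass the chord is in first inversion, so the figured bass is 65.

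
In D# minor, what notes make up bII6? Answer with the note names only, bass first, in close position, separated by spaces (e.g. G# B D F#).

G# B E

Scale degree 2 in D# minor is E#; lowering it a half step gives E. bII6 is the Neapolitan sixth — a major triad on the lowered second degree, here in its customary first inversion.
So the chord is E-G#-B.
With the 6 figure the chord is in first inversion; from the bass G# upward in close position it reads G#-B-E.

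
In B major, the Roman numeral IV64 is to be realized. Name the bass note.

B

IV in B major has root E; the chord is E-G#-B.
The figure 64 means second inversion — the fifth is in the bass.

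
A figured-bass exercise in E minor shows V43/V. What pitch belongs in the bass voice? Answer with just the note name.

C#

The applied chord V43/V is rooted on F#: F#-A#-C#-E.
The figure 43 means second inversion — the fifth is in the bass.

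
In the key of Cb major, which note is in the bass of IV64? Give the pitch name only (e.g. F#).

IV in Cb major has root Fb; the chord is Fb-Ab-Cb.
The figure 64 means second inversion — the fifth is in the bass.

Cb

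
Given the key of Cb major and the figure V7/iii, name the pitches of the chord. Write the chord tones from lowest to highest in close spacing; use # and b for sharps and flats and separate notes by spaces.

Bb D F Ab

The slash means an applied dominant: we want the dominant of iii. In Cb major, iii is Eb minor, and its dominant is built on Bb.
Building a dominant seventh chord on Bb gives Bb-D-F-Ab.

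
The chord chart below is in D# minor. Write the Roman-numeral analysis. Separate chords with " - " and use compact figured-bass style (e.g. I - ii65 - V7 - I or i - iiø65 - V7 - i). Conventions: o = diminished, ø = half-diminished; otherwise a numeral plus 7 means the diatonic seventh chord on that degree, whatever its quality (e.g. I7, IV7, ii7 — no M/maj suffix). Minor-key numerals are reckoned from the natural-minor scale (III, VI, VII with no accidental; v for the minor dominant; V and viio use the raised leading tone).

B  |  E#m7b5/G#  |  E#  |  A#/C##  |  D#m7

B has root B, degree 6 in D# minor, so VI.
E#m7b5/G#: root E# is the supertonic; half-diminished seventh chord there is iiø65.
E#: chromatic; E# is V of V, so V/V.
A#/C##: root A# is the dominant; major triad there is V6.
D#m7: minor seventh chord on D# = scale degree 1 → i7.

VI - iiø65 - V/V - V6 - i7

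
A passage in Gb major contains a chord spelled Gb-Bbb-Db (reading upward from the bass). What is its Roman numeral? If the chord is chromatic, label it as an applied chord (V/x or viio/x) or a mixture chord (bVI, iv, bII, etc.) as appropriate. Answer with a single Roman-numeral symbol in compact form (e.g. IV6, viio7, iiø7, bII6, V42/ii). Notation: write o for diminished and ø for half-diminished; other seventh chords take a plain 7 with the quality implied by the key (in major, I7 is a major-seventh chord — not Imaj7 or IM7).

i

Stacked in thirds the chord is Gb-Bbb-Db: a minor triad on Gb.
Gb is the first degree of Gb major. This is the minor tonic, borrowed from the parallel minor.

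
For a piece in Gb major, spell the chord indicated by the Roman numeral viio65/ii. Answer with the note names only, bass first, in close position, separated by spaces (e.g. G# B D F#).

Bb Db Fb G

viio65/ii is a secondary leading-tone chord. The target ii is Ab in Gb major; the applied chord is rooted a semitone below, on G.
Building a fully diminished seventh chord on G gives G-Bb-Db-Fb.
With the 65 figure the chord is in first inversion; from the bass Bb upward in close position it reads Bb-Db-Fb-G.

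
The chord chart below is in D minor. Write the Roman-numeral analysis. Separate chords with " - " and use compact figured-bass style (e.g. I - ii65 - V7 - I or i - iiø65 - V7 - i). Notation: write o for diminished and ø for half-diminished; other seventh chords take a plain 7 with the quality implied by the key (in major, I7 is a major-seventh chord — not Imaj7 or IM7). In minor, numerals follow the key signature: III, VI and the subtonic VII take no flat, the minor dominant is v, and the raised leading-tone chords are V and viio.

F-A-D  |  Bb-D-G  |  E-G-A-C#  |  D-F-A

i6 - iv6 - V43 - i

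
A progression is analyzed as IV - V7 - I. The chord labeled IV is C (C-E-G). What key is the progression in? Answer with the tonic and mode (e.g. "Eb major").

G major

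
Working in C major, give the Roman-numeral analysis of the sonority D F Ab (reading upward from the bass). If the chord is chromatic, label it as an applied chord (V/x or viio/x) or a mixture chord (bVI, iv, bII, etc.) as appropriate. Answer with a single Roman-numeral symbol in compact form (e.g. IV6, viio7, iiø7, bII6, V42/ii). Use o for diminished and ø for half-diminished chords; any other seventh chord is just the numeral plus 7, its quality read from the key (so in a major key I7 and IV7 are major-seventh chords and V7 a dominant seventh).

iio

Stacked in thirds the chord is D-F-Ab: a diminished triad on D.
D is the second degree of C major. This is the diminished supertonic triad, borrowed from the parallel minor.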